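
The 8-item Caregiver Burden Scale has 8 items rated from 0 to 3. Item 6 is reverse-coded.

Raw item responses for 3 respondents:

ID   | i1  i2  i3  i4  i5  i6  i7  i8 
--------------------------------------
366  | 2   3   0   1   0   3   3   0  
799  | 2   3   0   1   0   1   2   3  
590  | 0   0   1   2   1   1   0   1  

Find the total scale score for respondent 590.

7

Respondent 590 raw: 0, 0, 1, 2, 1, 1, 0, 1.
Reverse-coded (on a 0–3 scale, reversed = 3 − raw):
  item 1: 0
  item 2: 0
  item 3: 1
  item 4: 2
  item 5: 1
  item 6: 3 − 1 = 2
  item 7: 0
  item 8: 1
Sum = 0 + 0 + 1 + 2 + 1 + 2 + 0 + 1 = 7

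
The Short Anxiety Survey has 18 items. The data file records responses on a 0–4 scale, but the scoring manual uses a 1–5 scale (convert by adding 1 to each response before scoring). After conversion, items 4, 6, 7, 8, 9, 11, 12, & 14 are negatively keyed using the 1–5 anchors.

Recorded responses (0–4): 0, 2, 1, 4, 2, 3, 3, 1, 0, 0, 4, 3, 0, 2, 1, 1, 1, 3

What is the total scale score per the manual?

41

Convert to 1–5: 1, 3, 2, 5, 3, 4, 4, 2, 1, 1, 5, 4, 1, 3, 2, 2, 2, 4
Reverse-coded (reversed = (1+5) − raw = 6 − raw):
  item 4: 6 − 5 = 1
  item 6: 6 − 4 = 2
  item 7: 6 − 4 = 2
  item 8: 6 − 2 = 4
  item 9: 6 − 1 = 5
  item 11: 6 − 5 = 1
  item 12: 6 − 4 = 2
  item 14: 6 − 3 = 3
Scored: 1, 3, 2, 1, 3, 2, 2, 4, 5, 1, 1, 2, 1, 3, 2, 2, 2, 4
Total = 41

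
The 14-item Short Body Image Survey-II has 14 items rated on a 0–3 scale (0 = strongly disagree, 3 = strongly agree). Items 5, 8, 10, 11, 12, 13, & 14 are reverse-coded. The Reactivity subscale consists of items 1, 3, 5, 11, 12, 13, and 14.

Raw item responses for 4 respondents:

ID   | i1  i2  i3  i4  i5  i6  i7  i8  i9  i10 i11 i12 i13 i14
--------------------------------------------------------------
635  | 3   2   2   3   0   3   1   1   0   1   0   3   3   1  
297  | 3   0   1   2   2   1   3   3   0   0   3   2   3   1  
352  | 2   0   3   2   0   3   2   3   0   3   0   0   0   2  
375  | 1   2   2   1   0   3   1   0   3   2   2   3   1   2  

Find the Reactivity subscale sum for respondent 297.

Respondent 297 raw: 3, 0, 1, 2, 2, 1, 3, 3, 0, 0, 3, 2, 3, 1.
Reactivity items: 1, 3, 5, 11, 12, 13, 14.
Reverse-coded (on a 0–3 scale, reversed = 3 − raw):
  item 1: 3
  item 3: 1
  item 5: 3 − 2 = 1
  item 11: 3 − 3 = 0
  item 12: 3 − 2 = 1
  item 13: 3 − 3 = 0
  item 14: 3 − 1 = 2
Sum = 3 + 1 + 1 + 0 + 1 + 0 + 2 = 8

8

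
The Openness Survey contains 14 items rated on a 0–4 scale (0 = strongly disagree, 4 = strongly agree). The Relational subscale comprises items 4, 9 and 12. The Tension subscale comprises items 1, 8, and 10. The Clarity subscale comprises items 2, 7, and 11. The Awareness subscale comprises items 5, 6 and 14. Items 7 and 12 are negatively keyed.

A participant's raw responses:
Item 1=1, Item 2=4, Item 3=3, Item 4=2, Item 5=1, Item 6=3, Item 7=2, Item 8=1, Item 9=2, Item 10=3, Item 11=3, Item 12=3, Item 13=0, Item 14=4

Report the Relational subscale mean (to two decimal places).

Relational items: 4, 9, 12.
Of these, item 12 is negatively keyed; reversed = (0+4) − raw = 4 − raw.
  item 4: 2
  item 9: 2
  item 12: 4 − 3 = 1
Sum = 2 + 2 + 1 = 5
Mean = 5 / 3 = 1.67

1.67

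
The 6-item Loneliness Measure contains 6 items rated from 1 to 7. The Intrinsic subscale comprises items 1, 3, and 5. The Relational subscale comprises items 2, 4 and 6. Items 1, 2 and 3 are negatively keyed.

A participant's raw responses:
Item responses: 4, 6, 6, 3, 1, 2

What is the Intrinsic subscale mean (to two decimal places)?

Intrinsic items: 1, 3, 5.
Of these, items 1 and 3 are negatively keyed; reverse-coded value = 8 − response.
  item 1: 8 − 4 = 4
  item 3: 8 − 6 = 2
  item 5: 1
Sum = 4 + 2 + 1 = 7
Mean = 7 / 3 = 2.33

2.33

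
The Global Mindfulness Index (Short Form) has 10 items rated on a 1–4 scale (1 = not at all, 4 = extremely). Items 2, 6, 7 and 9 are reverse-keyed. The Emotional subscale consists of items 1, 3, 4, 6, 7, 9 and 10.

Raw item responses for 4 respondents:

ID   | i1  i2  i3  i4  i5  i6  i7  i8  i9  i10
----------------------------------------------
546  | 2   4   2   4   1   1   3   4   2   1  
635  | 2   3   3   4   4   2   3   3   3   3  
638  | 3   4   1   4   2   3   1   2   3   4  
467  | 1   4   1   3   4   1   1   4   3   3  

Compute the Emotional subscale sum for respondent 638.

Respondent 638 raw: 3, 4, 1, 4, 2, 3, 1, 2, 3, 4.
Emotional items: 1, 3, 4, 6, 7, 9, 10.
Reverse-coded (on a 1–4 scale, reversed = 5 − raw):
  item 1: 3
  item 3: 1
  item 4: 4
  item 6: 5 − 3 = 2
  item 7: 5 − 1 = 4
  item 9: 5 − 3 = 2
  item 10: 4
Sum = 3 + 1 + 4 + 2 + 4 + 2 + 4 = 20

20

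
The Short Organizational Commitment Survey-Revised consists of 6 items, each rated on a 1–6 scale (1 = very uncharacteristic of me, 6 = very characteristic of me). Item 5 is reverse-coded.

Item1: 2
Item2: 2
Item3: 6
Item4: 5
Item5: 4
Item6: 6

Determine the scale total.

24

Reversing item 5 with 7 − raw:
Total = 2 + 2 + 6 + 5 + (7−4) + 6
      = 2 + 2 + 6 + 5 + 3 + 6 = 24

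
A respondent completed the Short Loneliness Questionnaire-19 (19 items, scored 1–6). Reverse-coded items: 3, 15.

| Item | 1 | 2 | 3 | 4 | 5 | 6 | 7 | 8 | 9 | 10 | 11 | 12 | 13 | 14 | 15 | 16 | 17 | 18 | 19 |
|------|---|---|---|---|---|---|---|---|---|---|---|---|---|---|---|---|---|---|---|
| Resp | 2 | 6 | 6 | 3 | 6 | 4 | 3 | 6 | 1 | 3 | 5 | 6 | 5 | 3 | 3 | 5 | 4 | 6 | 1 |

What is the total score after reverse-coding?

74

Reverse-coded items use 7 − raw:
  item 3: 7 − 6 = 1
  item 15: 7 − 3 = 4
After reverse-coding: 2, 6, 1, 3, 6, 4, 3, 6, 1, 3, 5, 6, 5, 3, 4, 5, 4, 6, 1
Total = 2 + 6 + 1 + 3 + 6 + 4 + 3 + 6 + 1 + 3 + 5 + 6 + 5 + 3 + 4 + 5 + 4 + 6 + 1 = 74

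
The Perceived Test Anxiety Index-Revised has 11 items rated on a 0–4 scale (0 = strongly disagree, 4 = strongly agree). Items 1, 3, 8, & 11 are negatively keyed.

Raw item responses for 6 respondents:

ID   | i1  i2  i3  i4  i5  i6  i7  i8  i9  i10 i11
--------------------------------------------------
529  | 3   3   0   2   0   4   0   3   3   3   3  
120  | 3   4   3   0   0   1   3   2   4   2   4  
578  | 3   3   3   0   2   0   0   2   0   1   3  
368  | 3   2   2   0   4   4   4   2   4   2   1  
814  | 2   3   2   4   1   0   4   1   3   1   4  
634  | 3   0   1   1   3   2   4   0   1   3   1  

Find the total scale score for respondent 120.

18

Respondent 120 raw: 3, 4, 3, 0, 0, 1, 3, 2, 4, 2, 4.
Reverse-coded (reversed = (0+4) − raw = 4 − raw):
  item 1: 4 − 3 = 1
  item 2: 4
  item 3: 4 − 3 = 1
  item 4: 0
  item 5: 0
  item 6: 1
  item 7: 3
  item 8: 4 − 2 = 2
  item 9: 4
  item 10: 2
  item 11: 4 − 4 = 0
Sum = 1 + 4 + 1 + 0 + 0 + 1 + 3 + 2 + 4 + 2 + 0 = 18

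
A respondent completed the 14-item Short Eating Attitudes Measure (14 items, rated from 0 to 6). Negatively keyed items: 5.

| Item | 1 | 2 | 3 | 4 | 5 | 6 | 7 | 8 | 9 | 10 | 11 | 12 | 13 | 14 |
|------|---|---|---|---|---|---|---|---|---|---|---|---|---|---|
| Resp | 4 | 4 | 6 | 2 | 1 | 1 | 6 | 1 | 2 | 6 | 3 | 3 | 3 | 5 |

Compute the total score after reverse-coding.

Reversing item 5 with 6 − raw:
Total = 4 + 4 + 6 + 2 + (6−1) + 1 + 6 + 1 + 2 + 6 + 3 + 3 + 3 + 5
      = 4 + 4 + 6 + 2 + 5 + 1 + 6 + 1 + 2 + 6 + 3 + 3 + 3 + 5 = 51

51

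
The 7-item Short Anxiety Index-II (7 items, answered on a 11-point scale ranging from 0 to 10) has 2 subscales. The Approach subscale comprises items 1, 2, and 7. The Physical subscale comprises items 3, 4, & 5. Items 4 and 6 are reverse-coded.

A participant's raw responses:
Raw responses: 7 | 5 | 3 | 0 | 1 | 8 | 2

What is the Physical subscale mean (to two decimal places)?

4.67

Physical items: 3, 4, 5.
Of these, item 4 is reverse-coded; reversed = (0+10) − raw = 10 − raw.
  item 3: 3
  item 4: 10 − 0 = 10
  item 5: 1
Sum = 3 + 10 + 1 = 14
Mean = 14 / 3 = 4.67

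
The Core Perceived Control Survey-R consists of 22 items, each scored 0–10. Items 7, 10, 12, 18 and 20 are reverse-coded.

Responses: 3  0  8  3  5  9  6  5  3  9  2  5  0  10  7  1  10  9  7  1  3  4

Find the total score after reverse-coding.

100

Raw sum = 110. Reverse-coded items: 7, 10, 12, 18, 20; their raw sum = 30.
Each reversal replaces raw with 10 − raw, changing the total by 10 − 2·raw per item.
Total = 110 + 5·10 − 2·30 = 110 + 50 − 60 = 100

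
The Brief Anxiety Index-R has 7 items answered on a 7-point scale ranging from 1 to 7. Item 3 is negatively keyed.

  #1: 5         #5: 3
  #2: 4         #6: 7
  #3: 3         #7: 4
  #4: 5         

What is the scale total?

Reverse-coded items (on a 1–7 scale, reversed = 8 − raw):
  item 3: 8 − 3 = 5
Scored responses: 5, 4, 5, 5, 3, 7, 4
Total = 5 + 4 + 5 + 5 + 3 + 7 + 4 = 33

33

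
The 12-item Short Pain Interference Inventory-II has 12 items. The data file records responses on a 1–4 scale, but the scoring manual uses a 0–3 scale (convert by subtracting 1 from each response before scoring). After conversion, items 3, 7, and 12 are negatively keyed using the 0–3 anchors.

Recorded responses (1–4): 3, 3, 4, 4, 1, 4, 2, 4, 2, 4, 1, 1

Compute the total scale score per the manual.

22

Convert to 0–3: 2, 2, 3, 3, 0, 3, 1, 3, 1, 3, 0, 0
Reverse-coded (reversed = (0+3) − raw = 3 − raw):
  item 3: 3 − 3 = 0
  item 7: 3 − 1 = 2
  item 12: 3 − 0 = 3
Scored: 2, 2, 0, 3, 0, 3, 2, 3, 1, 3, 0, 3
Total = 22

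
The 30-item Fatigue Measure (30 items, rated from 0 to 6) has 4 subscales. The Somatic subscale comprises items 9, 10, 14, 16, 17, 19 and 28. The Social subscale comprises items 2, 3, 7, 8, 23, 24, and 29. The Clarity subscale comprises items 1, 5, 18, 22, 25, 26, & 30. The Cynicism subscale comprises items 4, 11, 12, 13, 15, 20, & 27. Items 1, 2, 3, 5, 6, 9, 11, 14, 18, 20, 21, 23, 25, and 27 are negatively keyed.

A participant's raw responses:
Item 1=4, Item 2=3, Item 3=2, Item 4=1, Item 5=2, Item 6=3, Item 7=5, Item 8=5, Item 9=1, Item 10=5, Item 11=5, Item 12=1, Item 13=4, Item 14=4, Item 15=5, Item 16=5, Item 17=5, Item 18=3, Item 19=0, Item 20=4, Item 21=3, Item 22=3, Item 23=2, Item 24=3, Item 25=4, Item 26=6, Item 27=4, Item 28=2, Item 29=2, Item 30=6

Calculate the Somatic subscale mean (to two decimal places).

3.43

Somatic items: 9, 10, 14, 16, 17, 19, 28.
Of these, items 9 and 14 are negatively keyed; reverse-coded value = 6 − response.
  item 9: 6 − 1 = 5
  item 10: 5
  item 14: 6 − 4 = 2
  item 16: 5
  item 17: 5
  item 19: 0
  item 28: 2
Sum = 5 + 5 + 2 + 5 + 5 + 0 + 2 = 24
Mean = 24 / 7 = 3.43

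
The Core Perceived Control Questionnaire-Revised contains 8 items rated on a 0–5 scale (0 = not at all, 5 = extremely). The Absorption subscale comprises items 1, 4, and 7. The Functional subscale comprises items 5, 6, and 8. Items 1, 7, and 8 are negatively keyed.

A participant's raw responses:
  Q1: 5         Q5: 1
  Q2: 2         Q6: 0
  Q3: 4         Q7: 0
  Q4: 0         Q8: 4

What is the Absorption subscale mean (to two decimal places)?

Absorption items: 1, 4, 7.
Of these, items 1 & 7 are negatively keyed; reversed = (0+5) − raw = 5 − raw.
  item 1: 5 − 5 = 0
  item 4: 0
  item 7: 5 − 0 = 5
Sum = 0 + 0 + 5 = 5
Mean = 5 / 3 = 1.67

1.67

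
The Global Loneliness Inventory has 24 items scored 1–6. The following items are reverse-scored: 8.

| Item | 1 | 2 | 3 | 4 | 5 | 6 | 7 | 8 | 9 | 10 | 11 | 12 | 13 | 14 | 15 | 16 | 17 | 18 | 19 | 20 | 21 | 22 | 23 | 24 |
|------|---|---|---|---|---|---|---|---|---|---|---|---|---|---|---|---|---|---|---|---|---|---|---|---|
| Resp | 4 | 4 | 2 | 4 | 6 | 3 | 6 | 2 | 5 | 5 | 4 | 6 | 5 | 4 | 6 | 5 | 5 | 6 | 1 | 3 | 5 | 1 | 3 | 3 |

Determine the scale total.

Reversing item 8 with 7 − raw:
Total = 4 + 4 + 2 + 4 + 6 + 3 + 6 + (7−2) + 5 + 5 + 4 + 6 + 5 + 4 + 6 + 5 + 5 + 6 + 1 + 3 + 5 + 1 + 3 + 3
      = 4 + 4 + 2 + 4 + 6 + 3 + 6 + 5 + 5 + 5 + 4 + 6 + 5 + 4 + 6 + 5 + 5 + 6 + 1 + 3 + 5 + 1 + 3 + 3 = 101

101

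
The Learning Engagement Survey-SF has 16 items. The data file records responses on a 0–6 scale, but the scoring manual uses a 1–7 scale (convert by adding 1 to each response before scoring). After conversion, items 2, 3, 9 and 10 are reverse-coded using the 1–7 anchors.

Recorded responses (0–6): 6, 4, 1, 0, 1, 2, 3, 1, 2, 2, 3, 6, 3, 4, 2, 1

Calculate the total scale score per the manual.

Convert to 1–7: 7, 5, 2, 1, 2, 3, 4, 2, 3, 3, 4, 7, 4, 5, 3, 2
Reverse-coded (on a 1–7 scale, reversed = 8 − raw):
  item 2: 8 − 5 = 3
  item 3: 8 − 2 = 6
  item 9: 8 − 3 = 5
  item 10: 8 − 3 = 5
Scored: 7, 3, 6, 1, 2, 3, 4, 2, 5, 5, 4, 7, 4, 5, 3, 2
Total = 63

63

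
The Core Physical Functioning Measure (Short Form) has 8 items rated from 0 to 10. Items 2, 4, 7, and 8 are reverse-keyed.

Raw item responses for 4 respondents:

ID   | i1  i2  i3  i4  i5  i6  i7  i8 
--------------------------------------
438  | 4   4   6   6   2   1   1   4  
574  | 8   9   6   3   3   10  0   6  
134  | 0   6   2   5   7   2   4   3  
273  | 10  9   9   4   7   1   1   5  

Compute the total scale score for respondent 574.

49

Respondent 574 raw: 8, 9, 6, 3, 3, 10, 0, 6.
Reverse-coded (on a 0–10 scale, reversed = 10 − raw):
  item 1: 8
  item 2: 10 − 9 = 1
  item 3: 6
  item 4: 10 − 3 = 7
  item 5: 3
  item 6: 10
  item 7: 10 − 0 = 10
  item 8: 10 − 6 = 4
Sum = 8 + 1 + 6 + 7 + 3 + 10 + 10 + 4 = 49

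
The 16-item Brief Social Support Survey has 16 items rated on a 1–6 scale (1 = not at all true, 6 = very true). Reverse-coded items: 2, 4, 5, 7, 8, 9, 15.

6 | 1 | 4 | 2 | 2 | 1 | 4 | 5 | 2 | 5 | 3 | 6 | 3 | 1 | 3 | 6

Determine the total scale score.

65

Reverse-coded items use 7 − raw:
  item 2: 7 − 1 = 6
  item 4: 7 − 2 = 5
  item 5: 7 − 2 = 5
  item 7: 7 − 4 = 3
  item 8: 7 − 5 = 2
  item 9: 7 − 2 = 5
  item 15: 7 − 3 = 4
Scored responses: 6, 6, 4, 5, 5, 1, 3, 2, 5, 5, 3, 6, 3, 1, 4, 6
Total = 6 + 6 + 4 + 5 + 5 + 1 + 3 + 2 + 5 + 5 + 3 + 6 + 3 + 1 + 4 + 6 = 65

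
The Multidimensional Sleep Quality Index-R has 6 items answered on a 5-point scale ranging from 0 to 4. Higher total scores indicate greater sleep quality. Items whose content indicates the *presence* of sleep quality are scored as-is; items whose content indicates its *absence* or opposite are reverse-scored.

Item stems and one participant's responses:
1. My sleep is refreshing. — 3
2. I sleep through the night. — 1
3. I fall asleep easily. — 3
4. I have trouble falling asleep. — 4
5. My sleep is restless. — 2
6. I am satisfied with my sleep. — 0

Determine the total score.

Items 4, 5 describe the absence/opposite of sleep quality → reverse-score.
reverse-coded value = 4 − response.
  item 1: 3
  item 2: 1
  item 3: 3
  item 4: 4 − 4 = 0
  item 5: 4 − 2 = 2
  item 6: 0
Total = 3 + 1 + 3 + 0 + 2 + 0 = 9

9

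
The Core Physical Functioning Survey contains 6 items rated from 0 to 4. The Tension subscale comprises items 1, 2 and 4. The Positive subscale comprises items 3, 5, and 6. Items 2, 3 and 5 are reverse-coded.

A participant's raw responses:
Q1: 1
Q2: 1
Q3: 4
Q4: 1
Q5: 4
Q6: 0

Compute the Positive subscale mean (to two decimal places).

Positive items: 3, 5, 6.
Of these, items 3 & 5 are reverse-coded; on a 0–4 scale, reversed = 4 − raw.
  item 3: 4 − 4 = 0
  item 5: 4 − 4 = 0
  item 6: 0
Sum = 0 + 0 + 0 = 0
Mean = 0 / 3 = 0.00

0.00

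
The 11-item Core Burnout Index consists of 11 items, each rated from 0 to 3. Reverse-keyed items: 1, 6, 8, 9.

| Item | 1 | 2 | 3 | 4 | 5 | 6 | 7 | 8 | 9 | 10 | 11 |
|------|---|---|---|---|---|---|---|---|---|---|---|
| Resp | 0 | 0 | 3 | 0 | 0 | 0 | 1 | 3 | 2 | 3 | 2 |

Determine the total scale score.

16

Apply reverse scoring (on a 0–3 scale, reversed = 3 − raw):
  item 1: 3 − 0 = 3
  item 6: 3 − 0 = 3
  item 8: 3 − 3 = 0
  item 9: 3 − 2 = 1
After reverse-coding: 3, 0, 3, 0, 0, 3, 1, 0, 1, 3, 2
Total = 3 + 0 + 3 + 0 + 0 + 3 + 1 + 0 + 1 + 3 + 2 = 16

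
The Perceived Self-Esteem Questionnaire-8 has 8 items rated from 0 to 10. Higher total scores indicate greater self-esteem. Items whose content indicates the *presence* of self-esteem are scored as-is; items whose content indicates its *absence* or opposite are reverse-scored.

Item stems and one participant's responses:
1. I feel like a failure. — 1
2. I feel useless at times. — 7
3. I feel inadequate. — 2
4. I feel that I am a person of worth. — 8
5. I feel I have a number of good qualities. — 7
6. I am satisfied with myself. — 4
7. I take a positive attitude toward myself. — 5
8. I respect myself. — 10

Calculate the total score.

54

Items 1, 2, 3 describe the absence/opposite of self-esteem → reverse-score.
reverse-coded value = 10 − response.
  item 1: 10 − 1 = 9
  item 2: 10 − 7 = 3
  item 3: 10 − 2 = 8
  item 4: 8
  item 5: 7
  item 6: 4
  item 7: 5
  item 8: 10
Total = 9 + 3 + 8 + 8 + 7 + 4 + 5 + 10 = 54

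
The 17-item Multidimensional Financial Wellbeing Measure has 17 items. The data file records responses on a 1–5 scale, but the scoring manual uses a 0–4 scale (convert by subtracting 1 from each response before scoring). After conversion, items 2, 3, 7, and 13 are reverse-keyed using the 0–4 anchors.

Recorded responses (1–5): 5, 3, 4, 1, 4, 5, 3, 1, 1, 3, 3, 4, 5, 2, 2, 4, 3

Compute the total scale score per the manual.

30

Convert to 0–4: 4, 2, 3, 0, 3, 4, 2, 0, 0, 2, 2, 3, 4, 1, 1, 3, 2
Reverse-coded (reversed = (0+4) − raw = 4 − raw):
  item 2: 4 − 2 = 2
  item 3: 4 − 3 = 1
  item 7: 4 − 2 = 2
  item 13: 4 − 4 = 0
Scored: 4, 2, 1, 0, 3, 4, 2, 0, 0, 2, 2, 3, 0, 1, 1, 3, 2
Total = 30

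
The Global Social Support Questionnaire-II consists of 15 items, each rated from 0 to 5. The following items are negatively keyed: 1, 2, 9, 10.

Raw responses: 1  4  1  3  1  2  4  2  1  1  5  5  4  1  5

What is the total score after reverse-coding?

Reverse-coded items (reverse-coded value = 5 − response):
  item 1: 5 − 1 = 4
  item 2: 5 − 4 = 1
  item 9: 5 − 1 = 4
  item 10: 5 − 1 = 4
After reverse-coding: 4, 1, 1, 3, 1, 2, 4, 2, 4, 4, 5, 5, 4, 1, 5
Total = 4 + 1 + 1 + 3 + 1 + 2 + 4 + 2 + 4 + 4 + 5 + 5 + 4 + 1 + 5 = 46

46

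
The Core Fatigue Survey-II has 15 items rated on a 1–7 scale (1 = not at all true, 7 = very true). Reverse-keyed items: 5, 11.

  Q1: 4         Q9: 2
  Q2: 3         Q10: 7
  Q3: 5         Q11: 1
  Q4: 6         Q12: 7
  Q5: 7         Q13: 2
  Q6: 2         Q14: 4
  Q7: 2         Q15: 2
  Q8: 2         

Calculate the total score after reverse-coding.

56

Apply reverse scoring (on a 1–7 scale, reversed = 8 − raw):
  item 5: 8 − 7 = 1
  item 11: 8 − 1 = 7
After reverse-coding: 4, 3, 5, 6, 1, 2, 2, 2, 2, 7, 7, 7, 2, 4, 2
Total = 4 + 3 + 5 + 6 + 1 + 2 + 2 + 2 + 2 + 7 + 7 + 7 + 2 + 4 + 2 = 56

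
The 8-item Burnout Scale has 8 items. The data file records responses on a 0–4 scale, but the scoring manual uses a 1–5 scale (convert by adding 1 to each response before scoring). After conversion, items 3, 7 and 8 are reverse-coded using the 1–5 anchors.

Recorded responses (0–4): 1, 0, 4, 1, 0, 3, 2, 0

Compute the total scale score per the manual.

Convert to 1–5: 2, 1, 5, 2, 1, 4, 3, 1
Reverse-coded (reverse-coded value = 6 − response):
  item 3: 6 − 5 = 1
  item 7: 6 − 3 = 3
  item 8: 6 − 1 = 5
Scored: 2, 1, 1, 2, 1, 4, 3, 5
Total = 19

19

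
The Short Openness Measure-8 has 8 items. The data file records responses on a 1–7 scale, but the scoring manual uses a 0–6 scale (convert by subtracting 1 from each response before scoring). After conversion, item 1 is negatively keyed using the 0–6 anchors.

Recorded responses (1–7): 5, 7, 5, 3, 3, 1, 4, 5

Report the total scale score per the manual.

23

Convert to 0–6: 4, 6, 4, 2, 2, 0, 3, 4
Reverse-coded (on a 0–6 scale, reversed = 6 − raw):
  item 1: 6 − 4 = 2
Scored: 2, 6, 4, 2, 2, 0, 3, 4
Total = 23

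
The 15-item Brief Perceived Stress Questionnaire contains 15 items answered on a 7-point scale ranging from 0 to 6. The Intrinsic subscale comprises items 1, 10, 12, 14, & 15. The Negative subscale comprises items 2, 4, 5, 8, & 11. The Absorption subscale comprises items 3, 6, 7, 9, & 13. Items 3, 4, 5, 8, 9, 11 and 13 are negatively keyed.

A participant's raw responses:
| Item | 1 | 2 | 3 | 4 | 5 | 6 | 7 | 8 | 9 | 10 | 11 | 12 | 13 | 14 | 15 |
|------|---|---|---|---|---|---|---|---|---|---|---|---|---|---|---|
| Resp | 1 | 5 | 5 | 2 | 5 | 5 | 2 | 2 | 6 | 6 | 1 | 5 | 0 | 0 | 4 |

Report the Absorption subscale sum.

14

Absorption items: 3, 6, 7, 9, 13.
Of these, items 3, 9, & 13 are negatively keyed; reverse-coded value = 6 − response.
  item 3: 6 − 5 = 1
  item 6: 5
  item 7: 2
  item 9: 6 − 6 = 0
  item 13: 6 − 0 = 6
Sum = 1 + 5 + 2 + 0 + 6 = 14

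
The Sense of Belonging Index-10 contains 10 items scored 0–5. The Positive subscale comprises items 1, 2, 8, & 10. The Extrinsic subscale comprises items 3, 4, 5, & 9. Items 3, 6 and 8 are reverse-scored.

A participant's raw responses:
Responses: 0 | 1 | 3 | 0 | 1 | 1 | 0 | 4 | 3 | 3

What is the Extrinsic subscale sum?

6

Extrinsic items: 3, 4, 5, 9.
Of these, item 3 is reverse-scored; reversed = (0+5) − raw = 5 − raw.
  item 3: 5 − 3 = 2
  item 4: 0
  item 5: 1
  item 9: 3
Sum = 2 + 0 + 1 + 3 = 6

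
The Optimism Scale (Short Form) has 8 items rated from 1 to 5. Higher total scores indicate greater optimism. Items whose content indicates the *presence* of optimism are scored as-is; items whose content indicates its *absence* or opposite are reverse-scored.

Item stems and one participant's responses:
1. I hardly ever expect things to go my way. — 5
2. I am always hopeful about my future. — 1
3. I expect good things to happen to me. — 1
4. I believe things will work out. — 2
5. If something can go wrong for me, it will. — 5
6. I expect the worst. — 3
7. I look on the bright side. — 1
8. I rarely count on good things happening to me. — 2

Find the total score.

14

Items 1, 5, 6, 8 describe the absence/opposite of optimism → reverse-score.
reverse-coded value = 6 − response.
  item 1: 6 − 5 = 1
  item 2: 1
  item 3: 1
  item 4: 2
  item 5: 6 − 5 = 1
  item 6: 6 − 3 = 3
  item 7: 1
  item 8: 6 − 2 = 4
Total = 1 + 1 + 1 + 2 + 1 + 3 + 1 + 4 = 14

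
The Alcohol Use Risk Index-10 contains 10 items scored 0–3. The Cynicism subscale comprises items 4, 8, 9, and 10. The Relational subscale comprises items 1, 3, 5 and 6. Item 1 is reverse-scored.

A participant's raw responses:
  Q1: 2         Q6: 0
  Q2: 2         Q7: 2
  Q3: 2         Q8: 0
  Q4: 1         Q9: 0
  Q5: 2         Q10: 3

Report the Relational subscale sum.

Relational items: 1, 3, 5, 6.
Of these, item 1 is reverse-scored; on a 0–3 scale, reversed = 3 − raw.
  item 1: 3 − 2 = 1
  item 3: 2
  item 5: 2
  item 6: 0
Sum = 1 + 2 + 2 + 0 = 5

5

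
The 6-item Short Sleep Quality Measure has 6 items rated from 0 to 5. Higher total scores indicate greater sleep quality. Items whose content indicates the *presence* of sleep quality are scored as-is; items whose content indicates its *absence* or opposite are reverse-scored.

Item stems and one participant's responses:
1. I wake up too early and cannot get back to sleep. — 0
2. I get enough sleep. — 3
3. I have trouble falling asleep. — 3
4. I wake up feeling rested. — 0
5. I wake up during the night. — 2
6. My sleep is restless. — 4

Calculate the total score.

14

Items 1, 3, 5, 6 describe the absence/opposite of sleep quality → reverse-score.
reverse-coded value = 5 − response.
  item 1: 5 − 0 = 5
  item 2: 3
  item 3: 5 − 3 = 2
  item 4: 0
  item 5: 5 − 2 = 3
  item 6: 5 − 4 = 1
Total = 5 + 3 + 2 + 0 + 3 + 1 = 14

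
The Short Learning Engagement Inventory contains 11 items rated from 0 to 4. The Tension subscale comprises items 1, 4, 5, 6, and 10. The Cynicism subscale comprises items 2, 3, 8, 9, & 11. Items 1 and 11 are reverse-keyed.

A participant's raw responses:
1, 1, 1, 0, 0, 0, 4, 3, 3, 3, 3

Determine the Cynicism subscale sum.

Cynicism items: 2, 3, 8, 9, 11.
Of these, item 11 is reverse-keyed; reversed = (0+4) − raw = 4 − raw.
  item 2: 1
  item 3: 1
  item 8: 3
  item 9: 3
  item 11: 4 − 3 = 1
Sum = 1 + 1 + 3 + 3 + 1 = 9

9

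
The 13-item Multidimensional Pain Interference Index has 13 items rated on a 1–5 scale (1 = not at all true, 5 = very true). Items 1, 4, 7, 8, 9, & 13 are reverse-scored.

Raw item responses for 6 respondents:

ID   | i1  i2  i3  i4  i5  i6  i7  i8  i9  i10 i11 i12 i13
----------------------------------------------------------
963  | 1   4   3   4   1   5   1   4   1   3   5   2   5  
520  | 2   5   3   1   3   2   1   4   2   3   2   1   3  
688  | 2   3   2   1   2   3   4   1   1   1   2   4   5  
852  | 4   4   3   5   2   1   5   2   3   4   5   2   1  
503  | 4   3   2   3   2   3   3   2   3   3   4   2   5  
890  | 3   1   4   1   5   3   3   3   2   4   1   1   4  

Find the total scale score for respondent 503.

Respondent 503 raw: 4, 3, 2, 3, 2, 3, 3, 2, 3, 3, 4, 2, 5.
Reverse-coded (on a 1–5 scale, reversed = 6 − raw):
  item 1: 6 − 4 = 2
  item 2: 3
  item 3: 2
  item 4: 6 − 3 = 3
  item 5: 2
  item 6: 3
  item 7: 6 − 3 = 3
  item 8: 6 − 2 = 4
  item 9: 6 − 3 = 3
  item 10: 3
  item 11: 4
  item 12: 2
  item 13: 6 − 5 = 1
Sum = 2 + 3 + 2 + 3 + 2 + 3 + 3 + 4 + 3 + 3 + 4 + 2 + 1 = 35

35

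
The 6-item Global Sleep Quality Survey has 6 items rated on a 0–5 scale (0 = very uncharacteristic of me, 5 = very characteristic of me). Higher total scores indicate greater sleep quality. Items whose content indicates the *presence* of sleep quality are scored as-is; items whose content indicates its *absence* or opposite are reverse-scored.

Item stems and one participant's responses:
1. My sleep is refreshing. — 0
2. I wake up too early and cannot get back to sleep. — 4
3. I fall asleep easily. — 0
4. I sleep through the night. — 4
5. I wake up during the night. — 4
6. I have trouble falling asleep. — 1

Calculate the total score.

Items 2, 5, 6 describe the absence/opposite of sleep quality → reverse-score.
reverse-coded value = 5 − response.
  item 1: 0
  item 2: 5 − 4 = 1
  item 3: 0
  item 4: 4
  item 5: 5 − 4 = 1
  item 6: 5 − 1 = 4
Total = 0 + 1 + 0 + 4 + 1 + 4 = 10

10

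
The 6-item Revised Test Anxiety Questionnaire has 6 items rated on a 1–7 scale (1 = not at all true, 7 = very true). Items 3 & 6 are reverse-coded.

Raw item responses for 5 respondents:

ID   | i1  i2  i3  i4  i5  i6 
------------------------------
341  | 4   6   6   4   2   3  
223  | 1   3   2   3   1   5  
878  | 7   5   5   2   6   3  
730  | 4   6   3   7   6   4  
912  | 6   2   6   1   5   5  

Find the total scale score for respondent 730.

Respondent 730 raw: 4, 6, 3, 7, 6, 4.
Reverse-coded (reverse-coded value = 8 − response):
  item 1: 4
  item 2: 6
  item 3: 8 − 3 = 5
  item 4: 7
  item 5: 6
  item 6: 8 − 4 = 4
Sum = 4 + 6 + 5 + 7 + 6 + 4 = 32

32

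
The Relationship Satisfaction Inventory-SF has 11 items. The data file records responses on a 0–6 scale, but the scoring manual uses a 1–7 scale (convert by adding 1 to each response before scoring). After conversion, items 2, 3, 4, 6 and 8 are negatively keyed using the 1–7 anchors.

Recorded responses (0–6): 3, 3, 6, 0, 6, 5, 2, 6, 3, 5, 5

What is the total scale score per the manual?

Convert to 1–7: 4, 4, 7, 1, 7, 6, 3, 7, 4, 6, 6
Reverse-coded (on a 1–7 scale, reversed = 8 − raw):
  item 2: 8 − 4 = 4
  item 3: 8 − 7 = 1
  item 4: 8 − 1 = 7
  item 6: 8 − 6 = 2
  item 8: 8 − 7 = 1
Scored: 4, 4, 1, 7, 7, 2, 3, 1, 4, 6, 6
Total = 45

45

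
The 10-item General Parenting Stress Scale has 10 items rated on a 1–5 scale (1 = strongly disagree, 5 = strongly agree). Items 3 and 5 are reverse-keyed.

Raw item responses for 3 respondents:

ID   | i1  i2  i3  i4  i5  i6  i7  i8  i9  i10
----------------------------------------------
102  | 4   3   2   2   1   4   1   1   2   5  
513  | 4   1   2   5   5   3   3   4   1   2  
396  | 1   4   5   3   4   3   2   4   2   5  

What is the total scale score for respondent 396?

Respondent 396 raw: 1, 4, 5, 3, 4, 3, 2, 4, 2, 5.
Reverse-coded (reversed = (1+5) − raw = 6 − raw):
  item 1: 1
  item 2: 4
  item 3: 6 − 5 = 1
  item 4: 3
  item 5: 6 − 4 = 2
  item 6: 3
  item 7: 2
  item 8: 4
  item 9: 2
  item 10: 5
Sum = 1 + 4 + 1 + 3 + 2 + 3 + 2 + 4 + 2 + 5 = 27

27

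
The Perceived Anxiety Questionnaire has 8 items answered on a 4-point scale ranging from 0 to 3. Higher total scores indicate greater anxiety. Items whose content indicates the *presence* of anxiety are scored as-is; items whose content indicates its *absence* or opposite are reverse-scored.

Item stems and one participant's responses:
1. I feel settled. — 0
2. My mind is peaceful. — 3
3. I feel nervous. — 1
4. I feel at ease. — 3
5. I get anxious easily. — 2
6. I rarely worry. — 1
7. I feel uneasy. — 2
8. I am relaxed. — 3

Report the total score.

Items 1, 2, 4, 6, 8 describe the absence/opposite of anxiety → reverse-score.
on a 0–3 scale, reversed = 3 − raw.
  item 1: 3 − 0 = 3
  item 2: 3 − 3 = 0
  item 3: 1
  item 4: 3 − 3 = 0
  item 5: 2
  item 6: 3 − 1 = 2
  item 7: 2
  item 8: 3 − 3 = 0
Total = 3 + 0 + 1 + 0 + 2 + 2 + 2 + 0 = 10

10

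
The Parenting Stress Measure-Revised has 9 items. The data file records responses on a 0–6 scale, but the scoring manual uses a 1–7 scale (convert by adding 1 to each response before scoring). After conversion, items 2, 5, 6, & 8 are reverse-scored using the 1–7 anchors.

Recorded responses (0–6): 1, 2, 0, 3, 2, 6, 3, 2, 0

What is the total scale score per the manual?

28

Convert to 1–7: 2, 3, 1, 4, 3, 7, 4, 3, 1
Reverse-coded (on a 1–7 scale, reversed = 8 − raw):
  item 2: 8 − 3 = 5
  item 5: 8 − 3 = 5
  item 6: 8 − 7 = 1
  item 8: 8 − 3 = 5
Scored: 2, 5, 1, 4, 5, 1, 4, 5, 1
Total = 28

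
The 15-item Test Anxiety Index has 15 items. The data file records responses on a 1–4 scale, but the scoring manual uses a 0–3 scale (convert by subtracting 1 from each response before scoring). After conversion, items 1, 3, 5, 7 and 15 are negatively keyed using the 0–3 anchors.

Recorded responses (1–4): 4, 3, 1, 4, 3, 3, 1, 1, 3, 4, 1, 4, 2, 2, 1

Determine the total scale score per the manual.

Convert to 0–3: 3, 2, 0, 3, 2, 2, 0, 0, 2, 3, 0, 3, 1, 1, 0
Reverse-coded (reverse-coded value = 3 − response):
  item 1: 3 − 3 = 0
  item 3: 3 − 0 = 3
  item 5: 3 − 2 = 1
  item 7: 3 − 0 = 3
  item 15: 3 − 0 = 3
Scored: 0, 2, 3, 3, 1, 2, 3, 0, 2, 3, 0, 3, 1, 1, 3
Total = 27

27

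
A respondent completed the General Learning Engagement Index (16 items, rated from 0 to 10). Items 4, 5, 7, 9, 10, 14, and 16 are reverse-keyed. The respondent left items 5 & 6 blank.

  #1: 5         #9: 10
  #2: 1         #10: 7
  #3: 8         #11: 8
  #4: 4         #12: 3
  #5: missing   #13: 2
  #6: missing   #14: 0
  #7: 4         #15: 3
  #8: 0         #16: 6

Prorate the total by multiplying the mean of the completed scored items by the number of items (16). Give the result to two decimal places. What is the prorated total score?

Reverse-coded (reversed = (0+10) − raw = 10 − raw):
  item 4: 10 − 4 = 6
  item 7: 10 − 4 = 6
  item 9: 10 − 10 = 0
  item 10: 10 − 7 = 3
  item 14: 10 − 0 = 10
  item 16: 10 − 6 = 4
Completed scored items (14 of 16): 5, 1, 8, 6, 6, 0, 0, 3, 8, 3, 2, 10, 3, 4; sum = 59.
Person mean = 59 / 14 ≈ 4.2143
Prorated total = (59 / 14) × 16 = 67.43 (to 2 dp)

67.43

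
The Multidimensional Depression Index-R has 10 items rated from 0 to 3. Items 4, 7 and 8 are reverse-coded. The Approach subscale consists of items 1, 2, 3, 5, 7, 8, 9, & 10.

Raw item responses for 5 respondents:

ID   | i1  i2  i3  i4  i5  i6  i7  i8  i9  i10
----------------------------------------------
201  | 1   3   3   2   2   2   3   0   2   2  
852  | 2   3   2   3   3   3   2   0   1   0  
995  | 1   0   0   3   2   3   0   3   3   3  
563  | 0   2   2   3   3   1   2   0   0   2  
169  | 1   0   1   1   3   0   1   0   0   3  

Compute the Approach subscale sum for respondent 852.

Respondent 852 raw: 2, 3, 2, 3, 3, 3, 2, 0, 1, 0.
Approach items: 1, 2, 3, 5, 7, 8, 9, 10.
Reverse-coded (reverse-coded value = 3 − response):
  item 1: 2
  item 2: 3
  item 3: 2
  item 5: 3
  item 7: 3 − 2 = 1
  item 8: 3 − 0 = 3
  item 9: 1
  item 10: 0
Sum = 2 + 3 + 2 + 3 + 1 + 3 + 1 + 0 = 15

15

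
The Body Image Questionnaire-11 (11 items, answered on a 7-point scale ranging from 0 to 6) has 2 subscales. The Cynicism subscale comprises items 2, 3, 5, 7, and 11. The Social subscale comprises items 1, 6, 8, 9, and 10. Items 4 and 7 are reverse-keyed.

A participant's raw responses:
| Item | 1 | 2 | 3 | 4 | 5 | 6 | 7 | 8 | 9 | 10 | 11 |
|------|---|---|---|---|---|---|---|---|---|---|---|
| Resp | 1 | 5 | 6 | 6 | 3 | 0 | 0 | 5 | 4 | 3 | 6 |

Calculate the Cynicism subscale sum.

Cynicism items: 2, 3, 5, 7, 11.
Of these, item 7 is reverse-keyed; reversed = (0+6) − raw = 6 − raw.
  item 2: 5
  item 3: 6
  item 5: 3
  item 7: 6 − 0 = 6
  item 11: 6
Sum = 5 + 6 + 3 + 6 + 6 = 26

26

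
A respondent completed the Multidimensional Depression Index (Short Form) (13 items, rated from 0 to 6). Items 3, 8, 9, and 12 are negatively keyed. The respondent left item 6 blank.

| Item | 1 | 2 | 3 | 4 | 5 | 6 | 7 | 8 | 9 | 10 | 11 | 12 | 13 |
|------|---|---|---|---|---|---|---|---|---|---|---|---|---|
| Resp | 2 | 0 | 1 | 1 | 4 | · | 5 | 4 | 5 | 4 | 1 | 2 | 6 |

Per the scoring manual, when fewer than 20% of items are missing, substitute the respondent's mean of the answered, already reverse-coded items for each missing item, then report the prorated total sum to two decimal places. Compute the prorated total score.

Reverse-coded (reverse-coded value = 6 − response):
  item 3: 6 − 1 = 5
  item 8: 6 − 4 = 2
  item 9: 6 − 5 = 1
  item 12: 6 − 2 = 4
Completed scored items (12 of 13): 2, 0, 5, 1, 4, 5, 2, 1, 4, 1, 4, 6; sum = 35.
Person mean = 35 / 12 ≈ 2.9167
Prorated total = (35 / 12) × 13 = 37.92 (to 2 dp)

37.92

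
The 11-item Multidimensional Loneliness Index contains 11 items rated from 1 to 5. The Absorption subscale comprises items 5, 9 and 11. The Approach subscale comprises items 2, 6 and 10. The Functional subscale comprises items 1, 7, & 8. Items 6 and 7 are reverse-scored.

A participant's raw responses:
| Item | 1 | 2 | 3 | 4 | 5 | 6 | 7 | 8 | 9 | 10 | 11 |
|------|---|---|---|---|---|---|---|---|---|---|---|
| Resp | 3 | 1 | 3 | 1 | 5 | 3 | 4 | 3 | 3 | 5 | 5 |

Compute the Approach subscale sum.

9

Approach items: 2, 6, 10.
Of these, item 6 is reverse-scored; on a 1–5 scale, reversed = 6 − raw.
  item 2: 1
  item 6: 6 − 3 = 3
  item 10: 5
Sum = 1 + 3 + 5 = 9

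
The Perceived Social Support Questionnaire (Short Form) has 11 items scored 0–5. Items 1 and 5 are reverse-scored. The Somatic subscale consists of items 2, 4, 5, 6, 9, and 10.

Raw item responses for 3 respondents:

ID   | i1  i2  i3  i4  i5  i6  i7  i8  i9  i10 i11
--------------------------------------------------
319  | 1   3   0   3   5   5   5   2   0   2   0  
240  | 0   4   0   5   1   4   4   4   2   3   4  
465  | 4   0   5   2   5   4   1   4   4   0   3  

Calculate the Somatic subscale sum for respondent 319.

Respondent 319 raw: 1, 3, 0, 3, 5, 5, 5, 2, 0, 2, 0.
Somatic items: 2, 4, 5, 6, 9, 10.
Reverse-coded (reversed = (0+5) − raw = 5 − raw):
  item 2: 3
  item 4: 3
  item 5: 5 − 5 = 0
  item 6: 5
  item 9: 0
  item 10: 2
Sum = 3 + 3 + 0 + 5 + 0 + 2 = 13

13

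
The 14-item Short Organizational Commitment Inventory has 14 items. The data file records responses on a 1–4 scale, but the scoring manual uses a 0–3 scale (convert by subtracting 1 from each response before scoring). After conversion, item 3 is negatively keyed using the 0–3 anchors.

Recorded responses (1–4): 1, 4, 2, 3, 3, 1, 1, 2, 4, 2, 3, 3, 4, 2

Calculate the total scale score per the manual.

22

Convert to 0–3: 0, 3, 1, 2, 2, 0, 0, 1, 3, 1, 2, 2, 3, 1
Reverse-coded (reverse-coded value = 3 − response):
  item 3: 3 − 1 = 2
Scored: 0, 3, 2, 2, 2, 0, 0, 1, 3, 1, 2, 2, 3, 1
Total = 22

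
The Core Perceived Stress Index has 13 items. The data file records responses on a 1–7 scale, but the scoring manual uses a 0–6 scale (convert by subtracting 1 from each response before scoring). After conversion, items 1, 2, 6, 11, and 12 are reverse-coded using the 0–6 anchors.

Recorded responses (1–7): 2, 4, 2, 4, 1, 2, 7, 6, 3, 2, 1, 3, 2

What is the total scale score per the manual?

Convert to 0–6: 1, 3, 1, 3, 0, 1, 6, 5, 2, 1, 0, 2, 1
Reverse-coded (on a 0–6 scale, reversed = 6 − raw):
  item 1: 6 − 1 = 5
  item 2: 6 − 3 = 3
  item 6: 6 − 1 = 5
  item 11: 6 − 0 = 6
  item 12: 6 − 2 = 4
Scored: 5, 3, 1, 3, 0, 5, 6, 5, 2, 1, 6, 4, 1
Total = 42

42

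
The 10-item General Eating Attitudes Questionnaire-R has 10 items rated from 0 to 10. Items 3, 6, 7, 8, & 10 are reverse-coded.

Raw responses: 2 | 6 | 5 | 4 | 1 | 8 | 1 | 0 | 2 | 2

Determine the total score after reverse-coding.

49

Reverse-coded items (on a 0–10 scale, reversed = 10 − raw):
  item 3: 10 − 5 = 5
  item 6: 10 − 8 = 2
  item 7: 10 − 1 = 9
  item 8: 10 − 0 = 10
  item 10: 10 − 2 = 8
After reverse-coding: 2, 6, 5, 4, 1, 2, 9, 10, 2, 8
Total = 2 + 6 + 5 + 4 + 1 + 2 + 9 + 10 + 2 + 8 = 49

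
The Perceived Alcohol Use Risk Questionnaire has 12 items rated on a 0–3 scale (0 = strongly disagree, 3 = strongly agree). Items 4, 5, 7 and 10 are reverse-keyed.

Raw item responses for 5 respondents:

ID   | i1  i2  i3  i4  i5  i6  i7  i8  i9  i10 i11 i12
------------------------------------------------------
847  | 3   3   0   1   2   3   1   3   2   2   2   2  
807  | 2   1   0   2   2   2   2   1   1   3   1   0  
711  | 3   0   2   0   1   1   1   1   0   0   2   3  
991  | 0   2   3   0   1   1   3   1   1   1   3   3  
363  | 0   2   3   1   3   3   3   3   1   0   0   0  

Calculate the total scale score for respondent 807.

11

Respondent 807 raw: 2, 1, 0, 2, 2, 2, 2, 1, 1, 3, 1, 0.
Reverse-coded (reversed = (0+3) − raw = 3 − raw):
  item 1: 2
  item 2: 1
  item 3: 0
  item 4: 3 − 2 = 1
  item 5: 3 − 2 = 1
  item 6: 2
  item 7: 3 − 2 = 1
  item 8: 1
  item 9: 1
  item 10: 3 − 3 = 0
  item 11: 1
  item 12: 0
Sum = 2 + 1 + 0 + 1 + 1 + 2 + 1 + 1 + 1 + 0 + 1 + 0 = 11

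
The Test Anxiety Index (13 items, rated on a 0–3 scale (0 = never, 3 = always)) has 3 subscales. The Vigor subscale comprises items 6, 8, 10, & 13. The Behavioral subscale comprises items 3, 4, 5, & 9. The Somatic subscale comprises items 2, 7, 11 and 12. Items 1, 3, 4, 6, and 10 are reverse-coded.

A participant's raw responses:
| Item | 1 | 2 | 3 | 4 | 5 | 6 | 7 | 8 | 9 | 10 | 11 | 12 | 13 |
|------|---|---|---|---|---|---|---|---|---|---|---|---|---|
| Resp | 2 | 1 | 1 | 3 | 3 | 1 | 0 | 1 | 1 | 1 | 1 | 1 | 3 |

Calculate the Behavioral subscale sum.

Behavioral items: 3, 4, 5, 9.
Of these, items 3 & 4 are reverse-coded; reversed = (0+3) − raw = 3 − raw.
  item 3: 3 − 1 = 2
  item 4: 3 − 3 = 0
  item 5: 3
  item 9: 1
Sum = 2 + 0 + 3 + 1 = 6

6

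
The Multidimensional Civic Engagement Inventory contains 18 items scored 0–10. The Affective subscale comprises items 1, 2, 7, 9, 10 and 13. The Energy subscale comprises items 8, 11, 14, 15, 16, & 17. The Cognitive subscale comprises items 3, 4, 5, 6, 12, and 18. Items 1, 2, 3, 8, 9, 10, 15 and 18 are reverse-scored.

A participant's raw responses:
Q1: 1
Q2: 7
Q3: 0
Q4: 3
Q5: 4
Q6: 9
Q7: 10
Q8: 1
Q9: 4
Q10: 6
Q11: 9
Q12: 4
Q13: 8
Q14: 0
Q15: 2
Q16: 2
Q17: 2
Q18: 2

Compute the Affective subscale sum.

Affective items: 1, 2, 7, 9, 10, 13.
Of these, items 1, 2, 9, & 10 are reverse-scored; reverse-coded value = 10 − response.
  item 1: 10 − 1 = 9
  item 2: 10 − 7 = 3
  item 7: 10
  item 9: 10 − 4 = 6
  item 10: 10 − 6 = 4
  item 13: 8
Sum = 9 + 3 + 10 + 6 + 4 + 8 = 40

40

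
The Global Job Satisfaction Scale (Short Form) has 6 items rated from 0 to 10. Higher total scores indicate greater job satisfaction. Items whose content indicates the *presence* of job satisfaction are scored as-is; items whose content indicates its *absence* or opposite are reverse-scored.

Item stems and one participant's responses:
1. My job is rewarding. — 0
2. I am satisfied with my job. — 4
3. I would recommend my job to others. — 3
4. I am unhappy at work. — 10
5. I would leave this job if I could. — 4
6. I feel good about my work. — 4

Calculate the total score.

Items 4, 5 describe the absence/opposite of job satisfaction → reverse-score.
reversed = (0+10) − raw = 10 − raw.
  item 1: 0
  item 2: 4
  item 3: 3
  item 4: 10 − 10 = 0
  item 5: 10 − 4 = 6
  item 6: 4
Total = 0 + 4 + 3 + 0 + 6 + 4 = 17

17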